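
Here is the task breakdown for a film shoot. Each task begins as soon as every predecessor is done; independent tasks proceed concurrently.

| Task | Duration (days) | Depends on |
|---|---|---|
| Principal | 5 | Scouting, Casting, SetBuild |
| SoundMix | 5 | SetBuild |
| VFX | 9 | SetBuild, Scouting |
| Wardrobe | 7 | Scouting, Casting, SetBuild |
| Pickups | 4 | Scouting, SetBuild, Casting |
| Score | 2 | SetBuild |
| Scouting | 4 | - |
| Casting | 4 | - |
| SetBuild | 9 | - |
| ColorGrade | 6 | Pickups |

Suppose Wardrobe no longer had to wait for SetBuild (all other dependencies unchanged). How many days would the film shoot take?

Original critical path: SetBuild→Pickups→ColorGrade = 9+4+6 = 19 ⇒ 19 days.
Without SetBuild→Wardrobe, Wardrobe's earliest start moves from 9 to 4.
New critical path: SetBuild→Pickups→ColorGrade = 9+4+6 = 19 ⇒ 19 days.

19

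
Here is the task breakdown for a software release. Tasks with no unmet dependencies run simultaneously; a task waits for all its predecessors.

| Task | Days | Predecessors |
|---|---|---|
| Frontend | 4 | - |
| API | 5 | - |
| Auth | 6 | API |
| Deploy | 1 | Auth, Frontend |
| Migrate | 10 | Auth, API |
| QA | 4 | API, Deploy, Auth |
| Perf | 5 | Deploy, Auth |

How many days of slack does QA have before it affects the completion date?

5

Critical path: API→Auth→Migrate = 5+6+10 = 21, so the finish is 21 days.
Longest path through QA: 16 days (earliest finish 16, latest finish 21).
So QA can slip 21 − 16 = 5 days.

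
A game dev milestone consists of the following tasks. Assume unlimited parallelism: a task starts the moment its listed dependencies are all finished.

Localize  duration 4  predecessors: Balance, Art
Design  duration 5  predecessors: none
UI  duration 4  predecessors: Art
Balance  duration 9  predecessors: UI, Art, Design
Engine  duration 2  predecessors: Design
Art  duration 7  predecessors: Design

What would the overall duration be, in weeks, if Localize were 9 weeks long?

Baseline: Design→Art→UI→Balance→Localize = 5+7+4+9+4 = 29 → 29 weeks.
Since Localize is critical, the +5 change carries straight to that chain (now 34 weeks).
The critical path is still Design→Art→UI→Balance→Localize; finish is now 34 weeks.

34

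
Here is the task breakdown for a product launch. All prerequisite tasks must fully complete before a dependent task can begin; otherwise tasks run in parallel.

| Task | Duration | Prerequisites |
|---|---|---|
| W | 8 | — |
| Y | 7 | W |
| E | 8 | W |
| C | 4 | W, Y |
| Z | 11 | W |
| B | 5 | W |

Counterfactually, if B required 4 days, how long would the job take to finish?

19

Critical path before the change: W→Z = 8+11 = 19 giving 19 days.
B has 6 days of float (longest path through it is 13).
That remains the longest chain; total 19 days.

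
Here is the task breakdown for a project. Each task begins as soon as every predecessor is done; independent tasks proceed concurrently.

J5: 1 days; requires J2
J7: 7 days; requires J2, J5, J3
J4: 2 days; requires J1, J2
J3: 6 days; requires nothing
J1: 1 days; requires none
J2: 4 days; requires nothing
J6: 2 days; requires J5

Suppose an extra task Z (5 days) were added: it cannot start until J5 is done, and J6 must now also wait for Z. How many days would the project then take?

13

Originally the project takes 13 days.
With Z inserted, J6 now waits for max(J5, Z).
New critical path: J3→J7 = 6+7 = 13 ⇒ 13 days.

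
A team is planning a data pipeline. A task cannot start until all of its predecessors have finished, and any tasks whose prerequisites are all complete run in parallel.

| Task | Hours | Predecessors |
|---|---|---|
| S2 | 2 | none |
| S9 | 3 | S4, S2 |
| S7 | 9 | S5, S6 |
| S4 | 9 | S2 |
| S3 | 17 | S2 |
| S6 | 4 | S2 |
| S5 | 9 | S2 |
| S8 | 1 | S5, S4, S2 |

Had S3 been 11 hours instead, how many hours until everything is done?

20

Baseline: S2→S5→S7 = 2+9+9 = 20 → 20 hours.
S3 has 1 hour of float (longest path through it is 19).
The critical path is still S2→S5→S7; finish is now 20 hours.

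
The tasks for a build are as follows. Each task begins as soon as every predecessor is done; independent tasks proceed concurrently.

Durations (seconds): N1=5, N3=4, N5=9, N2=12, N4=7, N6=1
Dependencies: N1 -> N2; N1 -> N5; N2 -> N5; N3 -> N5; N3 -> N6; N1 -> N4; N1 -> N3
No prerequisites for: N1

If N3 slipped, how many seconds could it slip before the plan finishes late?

Critical path: N1→N2→N5 = 5+12+9 = 26, so the finish is 26 seconds.
N3 finishes as early as 9 and must finish by 17.
So N3 can slip 17 − 9 = 8 seconds.

8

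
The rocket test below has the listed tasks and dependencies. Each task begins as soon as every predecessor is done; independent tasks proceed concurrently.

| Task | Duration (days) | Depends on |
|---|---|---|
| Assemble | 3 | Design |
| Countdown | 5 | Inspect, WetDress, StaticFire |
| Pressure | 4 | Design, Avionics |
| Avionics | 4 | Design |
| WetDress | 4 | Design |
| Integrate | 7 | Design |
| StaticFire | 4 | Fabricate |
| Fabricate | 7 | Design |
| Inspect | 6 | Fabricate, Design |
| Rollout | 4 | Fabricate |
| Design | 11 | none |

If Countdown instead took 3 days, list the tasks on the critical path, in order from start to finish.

Design, Fabricate, Inspect, Countdown

Critical path before the change: Design→Fabricate→Inspect→Countdown = 11+7+6+5 = 29 giving 29 days.
Since Countdown is critical, the -2 change carries straight to that chain (now 27 days).
That remains the longest chain; total 27 days.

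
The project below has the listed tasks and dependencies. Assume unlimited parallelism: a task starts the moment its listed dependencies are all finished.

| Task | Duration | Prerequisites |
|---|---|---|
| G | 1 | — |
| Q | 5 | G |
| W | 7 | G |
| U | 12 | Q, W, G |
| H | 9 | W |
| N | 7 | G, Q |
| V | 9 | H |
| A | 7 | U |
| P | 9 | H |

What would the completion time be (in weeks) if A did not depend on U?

26

With the dependency in place, G→W→U→A = 1+7+12+7 = 27 sets the finish at 27 weeks.
Without U→A, A's earliest start moves from 20 to 0.
After: G→W→H→V = 1+7+9+9 = 26 → 26 weeks.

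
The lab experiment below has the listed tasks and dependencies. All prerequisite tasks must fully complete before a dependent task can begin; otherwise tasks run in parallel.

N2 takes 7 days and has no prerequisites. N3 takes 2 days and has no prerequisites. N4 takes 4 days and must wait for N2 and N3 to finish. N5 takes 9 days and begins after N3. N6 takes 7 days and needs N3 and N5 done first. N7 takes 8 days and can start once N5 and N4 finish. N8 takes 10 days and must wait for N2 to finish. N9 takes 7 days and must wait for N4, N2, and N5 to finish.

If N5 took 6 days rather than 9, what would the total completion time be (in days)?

Critical path before the change: N3→N5→N7 = 2+9+8 = 19 giving 19 days.
N5 is on the critical path; changing it to 6 makes that path 16 days.
Now N2→N4→N7 = 7+4+8 = 19 is longest, so the finish becomes 19 days.

19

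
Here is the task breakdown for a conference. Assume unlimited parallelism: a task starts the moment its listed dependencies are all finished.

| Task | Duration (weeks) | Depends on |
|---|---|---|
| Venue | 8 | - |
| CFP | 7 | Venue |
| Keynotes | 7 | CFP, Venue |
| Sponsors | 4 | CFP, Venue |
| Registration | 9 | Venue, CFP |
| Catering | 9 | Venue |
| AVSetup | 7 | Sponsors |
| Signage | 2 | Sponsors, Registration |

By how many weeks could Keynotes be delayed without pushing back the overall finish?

4

Critical path: Venue→CFP→Sponsors→AVSetup = 8+7+4+7 = 26, so the finish is 26 weeks.
Keynotes finishes as early as 22 and must finish by 26.
So Keynotes can slip 26 − 22 = 4 weeks.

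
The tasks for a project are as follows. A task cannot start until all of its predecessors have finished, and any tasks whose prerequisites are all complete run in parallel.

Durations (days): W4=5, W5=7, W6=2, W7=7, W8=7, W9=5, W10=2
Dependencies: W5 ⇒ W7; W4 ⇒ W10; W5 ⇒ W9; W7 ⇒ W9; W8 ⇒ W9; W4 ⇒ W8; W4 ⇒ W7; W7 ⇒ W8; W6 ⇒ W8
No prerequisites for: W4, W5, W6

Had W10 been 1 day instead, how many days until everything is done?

Baseline: W5→W7→W8→W9 = 7+7+7+5 = 26 → 26 days.
The longest path through W10 is only 7 days, so W10 has float 19.
The critical path is still W5→W7→W8→W9; finish is now 26 days.

26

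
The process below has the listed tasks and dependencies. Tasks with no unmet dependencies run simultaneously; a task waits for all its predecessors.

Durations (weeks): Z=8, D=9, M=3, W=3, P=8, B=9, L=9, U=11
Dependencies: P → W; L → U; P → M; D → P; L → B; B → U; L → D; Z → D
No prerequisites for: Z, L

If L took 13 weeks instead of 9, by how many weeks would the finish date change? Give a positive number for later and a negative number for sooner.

The binding path is L→B→U = 9+9+11 = 29; finish at 29 weeks.
L lies on that path, so at 13 weeks the path becomes 33 weeks.
That remains the longest chain; total 33 weeks.
Change in finish: 33 − 29 = +4 weeks.

4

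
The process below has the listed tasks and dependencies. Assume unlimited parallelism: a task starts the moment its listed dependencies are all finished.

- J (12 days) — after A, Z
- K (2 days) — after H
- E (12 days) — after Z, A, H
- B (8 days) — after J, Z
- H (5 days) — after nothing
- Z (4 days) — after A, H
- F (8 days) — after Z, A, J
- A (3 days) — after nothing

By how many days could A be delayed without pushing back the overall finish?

Critical path: H→Z→J→B = 5+4+12+8 = 29, so the finish is 29 days.
The longest chain containing A totals 27 days.
So A can slip 5 − 3 = 2 days.

2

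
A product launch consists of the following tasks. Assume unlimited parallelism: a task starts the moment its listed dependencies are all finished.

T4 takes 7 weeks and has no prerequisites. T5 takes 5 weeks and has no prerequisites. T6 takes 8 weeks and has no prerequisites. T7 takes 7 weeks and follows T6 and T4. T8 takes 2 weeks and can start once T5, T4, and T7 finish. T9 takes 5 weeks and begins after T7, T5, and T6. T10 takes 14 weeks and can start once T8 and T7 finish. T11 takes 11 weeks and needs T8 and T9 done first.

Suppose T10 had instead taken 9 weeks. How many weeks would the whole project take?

31

The binding path is T6→T7→T8→T10 = 8+7+2+14 = 31; finish at 31 weeks.
T10 is on the critical path; changing it to 9 makes that path 26 weeks.
Now T6→T7→T9→T11 = 8+7+5+11 = 31 is longest, so the finish becomes 31 weeks.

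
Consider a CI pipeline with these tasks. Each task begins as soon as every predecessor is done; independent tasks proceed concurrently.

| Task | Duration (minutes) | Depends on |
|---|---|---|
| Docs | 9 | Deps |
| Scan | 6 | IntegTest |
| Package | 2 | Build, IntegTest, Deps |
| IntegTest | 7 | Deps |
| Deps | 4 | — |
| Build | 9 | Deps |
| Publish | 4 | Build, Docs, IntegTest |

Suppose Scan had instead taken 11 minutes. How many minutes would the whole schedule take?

22

Actual critical path: Deps→IntegTest→Scan = 4+7+6 = 17 ⇒ 17 minutes.
Since Scan is critical, the +5 change carries straight to that chain (now 22 minutes).
That remains the longest chain; total 22 minutes.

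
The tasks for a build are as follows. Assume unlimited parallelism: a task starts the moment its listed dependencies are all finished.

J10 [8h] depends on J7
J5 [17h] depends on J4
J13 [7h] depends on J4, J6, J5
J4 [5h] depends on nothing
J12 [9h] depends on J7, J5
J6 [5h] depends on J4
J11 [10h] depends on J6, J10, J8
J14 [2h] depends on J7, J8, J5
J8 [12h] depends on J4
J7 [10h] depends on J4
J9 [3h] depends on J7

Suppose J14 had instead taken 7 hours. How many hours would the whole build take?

33

Critical path before the change: J4→J7→J10→J11 = 5+10+8+10 = 33 giving 33 hours.
The longest path through J14 is only 24 hours, so J14 has float 9.
The critical path is still J4→J7→J10→J11; finish is now 33 hours.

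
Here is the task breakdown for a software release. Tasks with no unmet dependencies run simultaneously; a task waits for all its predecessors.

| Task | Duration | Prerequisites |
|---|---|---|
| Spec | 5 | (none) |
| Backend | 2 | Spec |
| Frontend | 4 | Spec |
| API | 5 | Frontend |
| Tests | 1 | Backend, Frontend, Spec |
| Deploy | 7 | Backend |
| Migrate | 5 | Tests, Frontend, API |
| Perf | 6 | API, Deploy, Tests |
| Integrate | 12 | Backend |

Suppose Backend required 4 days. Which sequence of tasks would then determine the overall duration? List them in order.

Spec, Backend, Deploy, Perf

Critical path before the change: Spec→Backend→Deploy→Perf = 5+2+7+6 = 20 giving 20 days.
Backend lies on that path, so at 4 days the path becomes 22 days.
No other chain overtakes it, so the finish is 22 days.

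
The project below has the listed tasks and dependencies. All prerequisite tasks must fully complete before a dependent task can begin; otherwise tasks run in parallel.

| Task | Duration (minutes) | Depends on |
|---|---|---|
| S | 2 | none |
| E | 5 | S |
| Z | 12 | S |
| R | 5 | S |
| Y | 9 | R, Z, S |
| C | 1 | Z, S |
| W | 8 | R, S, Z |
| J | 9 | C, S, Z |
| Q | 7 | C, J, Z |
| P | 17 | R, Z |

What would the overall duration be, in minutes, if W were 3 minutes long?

31

Baseline: S→Z→C→J→Q = 2+12+1+9+7 = 31 → 31 minutes.
W has 9 minutes of float (longest path through it is 22).
That remains the longest chain; total 31 minutes.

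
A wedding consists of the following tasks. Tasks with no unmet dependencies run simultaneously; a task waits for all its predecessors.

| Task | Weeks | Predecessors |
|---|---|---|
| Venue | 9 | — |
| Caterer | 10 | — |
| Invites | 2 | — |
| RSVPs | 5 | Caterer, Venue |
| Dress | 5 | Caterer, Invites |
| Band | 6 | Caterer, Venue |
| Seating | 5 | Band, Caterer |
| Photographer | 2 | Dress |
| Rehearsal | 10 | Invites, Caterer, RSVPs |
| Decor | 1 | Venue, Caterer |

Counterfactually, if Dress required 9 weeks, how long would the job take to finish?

Baseline: Caterer→RSVPs→Rehearsal = 10+5+10 = 25 → 25 weeks.
The longest path through Dress is only 17 weeks, so Dress has float 8.
That remains the longest chain; total 25 weeks.

25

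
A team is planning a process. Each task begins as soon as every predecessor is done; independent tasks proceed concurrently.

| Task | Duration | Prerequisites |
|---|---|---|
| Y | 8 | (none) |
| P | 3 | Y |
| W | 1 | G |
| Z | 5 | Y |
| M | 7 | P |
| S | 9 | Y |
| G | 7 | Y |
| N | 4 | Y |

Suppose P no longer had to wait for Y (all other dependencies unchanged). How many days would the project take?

Before: longest chain Y→P→M = 8+3+7 = 18, finish 18.
Without Y→P, P's earliest start moves from 8 to 0.
After: Y→S = 8+9 = 17 → 17 days.

17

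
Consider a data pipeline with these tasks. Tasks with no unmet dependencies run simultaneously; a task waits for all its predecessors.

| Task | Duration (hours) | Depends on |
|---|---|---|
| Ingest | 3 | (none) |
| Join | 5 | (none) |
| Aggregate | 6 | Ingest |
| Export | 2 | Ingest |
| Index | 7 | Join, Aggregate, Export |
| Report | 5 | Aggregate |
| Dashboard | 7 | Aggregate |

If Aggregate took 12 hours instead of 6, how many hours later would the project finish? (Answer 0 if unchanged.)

6

The binding path is Ingest→Aggregate→Index = 3+6+7 = 16; finish at 16 hours.
Aggregate lies on that path, so at 12 hours the path becomes 22 hours.
The critical path is still Ingest→Aggregate→Index; finish is now 22 hours.
Change in finish: 22 − 16 = +6 hours.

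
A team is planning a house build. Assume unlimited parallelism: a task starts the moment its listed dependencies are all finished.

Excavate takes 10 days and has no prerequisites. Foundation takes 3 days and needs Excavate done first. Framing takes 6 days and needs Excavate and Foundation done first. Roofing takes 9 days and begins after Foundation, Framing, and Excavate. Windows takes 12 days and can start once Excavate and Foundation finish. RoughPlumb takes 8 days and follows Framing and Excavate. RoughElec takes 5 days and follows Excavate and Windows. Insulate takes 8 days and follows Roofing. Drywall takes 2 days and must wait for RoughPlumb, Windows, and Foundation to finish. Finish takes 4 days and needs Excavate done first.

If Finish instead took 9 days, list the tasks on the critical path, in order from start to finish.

Excavate, Foundation, Framing, Roofing, Insulate

Baseline: Excavate→Foundation→Framing→Roofing→Insulate = 10+3+6+9+8 = 36 → 36 days.
Finish has 22 days of float (longest path through it is 14).
That remains the longest chain; total 36 days.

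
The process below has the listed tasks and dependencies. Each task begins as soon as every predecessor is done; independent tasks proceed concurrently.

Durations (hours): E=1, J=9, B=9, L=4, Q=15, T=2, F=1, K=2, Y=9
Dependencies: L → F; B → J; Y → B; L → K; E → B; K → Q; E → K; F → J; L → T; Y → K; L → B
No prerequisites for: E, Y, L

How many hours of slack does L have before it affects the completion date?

5

The longest chain is Y→B→J = 9+9+9 = 27; overall finish 27 hours.
Longest path through L: 22 hours (earliest finish 4, latest finish 9).
So L can slip 9 − 4 = 5 hours.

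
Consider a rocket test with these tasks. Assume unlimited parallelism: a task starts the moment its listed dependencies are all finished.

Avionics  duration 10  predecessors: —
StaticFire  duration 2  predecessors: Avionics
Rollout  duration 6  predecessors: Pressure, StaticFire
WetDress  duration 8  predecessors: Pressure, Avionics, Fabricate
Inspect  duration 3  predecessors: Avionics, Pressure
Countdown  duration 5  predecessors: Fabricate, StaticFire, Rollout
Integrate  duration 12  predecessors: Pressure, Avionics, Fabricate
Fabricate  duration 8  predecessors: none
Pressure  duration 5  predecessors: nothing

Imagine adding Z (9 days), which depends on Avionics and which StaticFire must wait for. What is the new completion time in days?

Originally the rocket test takes 23 days.
With Z inserted, StaticFire now waits for max(Avionics, Z).
New critical path: Avionics→Z→StaticFire→Rollout→Countdown = 10+9+2+6+5 = 32 ⇒ 32 days.

32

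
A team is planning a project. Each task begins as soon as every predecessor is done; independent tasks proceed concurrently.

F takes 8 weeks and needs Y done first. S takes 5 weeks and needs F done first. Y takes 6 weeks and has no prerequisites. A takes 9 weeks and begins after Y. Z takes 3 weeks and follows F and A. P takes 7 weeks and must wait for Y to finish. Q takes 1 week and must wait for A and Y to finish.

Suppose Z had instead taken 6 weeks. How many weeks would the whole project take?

Baseline: Y→F→S = 6+8+5 = 19 → 19 weeks.
The longest path through Z is only 18 weeks, so Z has float 1.
New critical path: Y→A→Z = 6+9+6 = 21 ⇒ 21 weeks.

21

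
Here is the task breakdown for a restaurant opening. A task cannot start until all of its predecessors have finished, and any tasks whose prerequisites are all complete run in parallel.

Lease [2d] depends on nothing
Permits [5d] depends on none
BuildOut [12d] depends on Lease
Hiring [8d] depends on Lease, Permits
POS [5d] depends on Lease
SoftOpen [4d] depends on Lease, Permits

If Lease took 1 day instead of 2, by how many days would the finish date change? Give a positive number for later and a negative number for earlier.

As given, the longest chain is Lease→BuildOut = 2+12 = 14, so the finish is 14 days.
Since Lease is critical, the -1 change carries straight to that chain (now 13 days).
The critical path is still Lease→BuildOut; finish is now 13 days.
Change in finish: 13 − 14 = -1 days.

-1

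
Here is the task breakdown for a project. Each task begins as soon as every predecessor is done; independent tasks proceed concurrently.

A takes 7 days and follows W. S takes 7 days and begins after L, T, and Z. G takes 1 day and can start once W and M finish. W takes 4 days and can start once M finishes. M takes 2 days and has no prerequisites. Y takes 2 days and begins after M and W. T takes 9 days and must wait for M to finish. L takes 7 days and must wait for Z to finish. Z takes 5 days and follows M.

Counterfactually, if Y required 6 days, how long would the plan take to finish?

21

Baseline: M→Z→L→S = 2+5+7+7 = 21 → 21 days.
The longest path through Y is only 8 days, so Y has float 13.
That remains the longest chain; total 21 days.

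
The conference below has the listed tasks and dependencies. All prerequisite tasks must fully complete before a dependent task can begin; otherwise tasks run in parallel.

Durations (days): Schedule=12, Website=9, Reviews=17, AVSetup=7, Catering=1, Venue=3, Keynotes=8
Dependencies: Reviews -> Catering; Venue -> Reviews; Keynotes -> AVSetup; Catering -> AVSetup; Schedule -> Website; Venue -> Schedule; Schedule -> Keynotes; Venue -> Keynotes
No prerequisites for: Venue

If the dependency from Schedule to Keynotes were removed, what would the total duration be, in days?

28

Before: longest chain Venue→Schedule→Keynotes→AVSetup = 3+12+8+7 = 30, finish 30.
Without Schedule→Keynotes, Keynotes's earliest start moves from 15 to 3.
New critical path: Venue→Reviews→Catering→AVSetup = 3+17+1+7 = 28 ⇒ 28 days.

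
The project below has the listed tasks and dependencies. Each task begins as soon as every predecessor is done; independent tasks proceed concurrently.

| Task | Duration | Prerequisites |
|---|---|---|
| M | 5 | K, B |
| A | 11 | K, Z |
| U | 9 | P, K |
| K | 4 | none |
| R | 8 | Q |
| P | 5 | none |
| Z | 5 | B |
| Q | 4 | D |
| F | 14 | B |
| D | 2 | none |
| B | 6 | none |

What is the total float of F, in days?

Critical path: B→Z→A = 6+5+11 = 22, so the finish is 22 days.
F finishes as early as 20 and must finish by 22.
Float = 22 − 20 = 2.

2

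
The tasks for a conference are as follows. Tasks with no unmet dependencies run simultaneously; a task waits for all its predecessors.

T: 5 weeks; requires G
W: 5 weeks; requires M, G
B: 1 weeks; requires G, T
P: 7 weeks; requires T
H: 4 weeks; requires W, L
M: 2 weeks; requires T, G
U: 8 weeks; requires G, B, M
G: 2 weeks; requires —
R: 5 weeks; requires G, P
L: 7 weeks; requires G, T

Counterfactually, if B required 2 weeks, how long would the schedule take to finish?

The binding path is G→T→P→R = 2+5+7+5 = 19; finish at 19 weeks.
B is off the critical path — its longest chain is 16 weeks, giving 3 of slack.
No other chain overtakes it, so the finish is 19 weeks.

19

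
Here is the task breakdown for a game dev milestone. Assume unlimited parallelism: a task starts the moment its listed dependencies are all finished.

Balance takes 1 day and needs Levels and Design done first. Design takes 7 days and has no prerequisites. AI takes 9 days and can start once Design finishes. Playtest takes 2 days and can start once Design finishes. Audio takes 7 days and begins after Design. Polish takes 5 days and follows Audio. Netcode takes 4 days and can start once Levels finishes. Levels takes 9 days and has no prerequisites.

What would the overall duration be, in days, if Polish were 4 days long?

18

Baseline: Design→Audio→Polish = 7+7+5 = 19 → 19 days.
Polish lies on that path, so at 4 days the path becomes 18 days.
The critical path is still Design→Audio→Polish; finish is now 18 days.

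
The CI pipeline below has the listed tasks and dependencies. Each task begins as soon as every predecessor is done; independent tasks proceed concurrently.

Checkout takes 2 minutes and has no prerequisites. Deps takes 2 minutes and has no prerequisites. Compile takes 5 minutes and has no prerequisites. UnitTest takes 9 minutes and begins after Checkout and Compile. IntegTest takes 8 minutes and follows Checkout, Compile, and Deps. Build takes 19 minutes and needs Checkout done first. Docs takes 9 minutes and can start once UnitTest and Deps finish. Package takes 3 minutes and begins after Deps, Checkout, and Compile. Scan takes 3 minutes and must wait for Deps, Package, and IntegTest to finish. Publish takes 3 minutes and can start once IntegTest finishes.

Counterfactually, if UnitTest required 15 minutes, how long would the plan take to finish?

Baseline: Compile→UnitTest→Docs = 5+9+9 = 23 → 23 minutes.
UnitTest is on the critical path; changing it to 15 makes that path 29 minutes.
No other chain overtakes it, so the finish is 29 minutes.

29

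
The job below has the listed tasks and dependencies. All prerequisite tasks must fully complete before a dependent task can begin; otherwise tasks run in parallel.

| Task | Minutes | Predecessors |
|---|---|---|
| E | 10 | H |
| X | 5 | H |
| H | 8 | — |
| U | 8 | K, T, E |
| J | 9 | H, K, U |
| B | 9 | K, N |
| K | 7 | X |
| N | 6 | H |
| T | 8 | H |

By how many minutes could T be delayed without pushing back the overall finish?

4

The longest chain is H→X→K→U→J = 8+5+7+8+9 = 37; overall finish 37 minutes.
Longest path through T: 33 minutes (earliest finish 16, latest finish 20).
So T can slip 20 − 16 = 4 minutes.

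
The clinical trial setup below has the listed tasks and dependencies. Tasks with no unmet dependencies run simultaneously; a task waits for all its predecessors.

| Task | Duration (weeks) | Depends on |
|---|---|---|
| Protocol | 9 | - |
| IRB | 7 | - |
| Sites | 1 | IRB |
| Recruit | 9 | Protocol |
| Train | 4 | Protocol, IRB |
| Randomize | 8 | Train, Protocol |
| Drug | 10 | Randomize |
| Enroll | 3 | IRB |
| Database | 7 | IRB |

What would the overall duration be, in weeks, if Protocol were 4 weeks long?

Actual critical path: Protocol→Train→Randomize→Drug = 9+4+8+10 = 31 ⇒ 31 weeks.
Protocol lies on that path, so at 4 weeks the path becomes 26 weeks.
The binding chain switches to IRB→Train→Randomize→Drug = 7+4+8+10 = 29; finish 29 weeks.

29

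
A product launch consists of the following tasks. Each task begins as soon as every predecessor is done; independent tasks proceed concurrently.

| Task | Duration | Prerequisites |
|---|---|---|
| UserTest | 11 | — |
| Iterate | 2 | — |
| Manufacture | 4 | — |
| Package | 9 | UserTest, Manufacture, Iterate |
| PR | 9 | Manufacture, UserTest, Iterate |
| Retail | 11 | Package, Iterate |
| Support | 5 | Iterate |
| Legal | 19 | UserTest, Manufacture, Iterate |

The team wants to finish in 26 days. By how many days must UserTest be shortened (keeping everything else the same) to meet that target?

Current finish: 31 days; target: 26.
UserTest is on every critical path, so each day cut from UserTest cuts the finish by one (this holds down to a finish of 24).
Need 31 − 26 = 5 days off UserTest → UserTest becomes 6 days, finish becomes 26.

5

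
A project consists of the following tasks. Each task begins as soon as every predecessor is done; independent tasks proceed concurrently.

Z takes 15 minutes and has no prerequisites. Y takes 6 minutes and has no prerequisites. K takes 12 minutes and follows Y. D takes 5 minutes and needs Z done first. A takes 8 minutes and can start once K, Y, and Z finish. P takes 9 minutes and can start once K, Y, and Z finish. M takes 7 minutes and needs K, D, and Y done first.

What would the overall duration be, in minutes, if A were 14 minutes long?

As given, the longest chain is Z→D→M = 15+5+7 = 27, so the finish is 27 minutes.
A is off the critical path — its longest chain is 26 minutes, giving 1 of slack.
Now Y→K→A = 6+12+14 = 32 is longest, so the finish becomes 32 minutes.

32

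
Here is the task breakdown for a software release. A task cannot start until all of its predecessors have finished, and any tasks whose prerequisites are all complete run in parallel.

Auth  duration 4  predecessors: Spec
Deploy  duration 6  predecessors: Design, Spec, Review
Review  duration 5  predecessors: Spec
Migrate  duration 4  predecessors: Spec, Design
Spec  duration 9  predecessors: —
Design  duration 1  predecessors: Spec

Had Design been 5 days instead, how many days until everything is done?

Baseline: Spec→Review→Deploy = 9+5+6 = 20 → 20 days.
Design has 4 days of float (longest path through it is 16).
Now Spec→Design→Deploy = 9+5+6 = 20 is longest, so the finish becomes 20 days.

20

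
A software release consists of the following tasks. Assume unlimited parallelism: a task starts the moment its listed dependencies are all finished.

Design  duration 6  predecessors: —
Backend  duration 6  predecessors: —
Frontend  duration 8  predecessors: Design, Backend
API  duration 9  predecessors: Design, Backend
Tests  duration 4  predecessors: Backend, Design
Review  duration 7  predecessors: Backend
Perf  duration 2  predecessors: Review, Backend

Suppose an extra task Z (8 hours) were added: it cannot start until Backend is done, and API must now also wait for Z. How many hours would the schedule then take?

Originally the schedule takes 15 hours.
With Z inserted, API now waits for max(Design, Backend, Z).
New critical path: Backend→Z→API = 6+8+9 = 23 ⇒ 23 hours.

23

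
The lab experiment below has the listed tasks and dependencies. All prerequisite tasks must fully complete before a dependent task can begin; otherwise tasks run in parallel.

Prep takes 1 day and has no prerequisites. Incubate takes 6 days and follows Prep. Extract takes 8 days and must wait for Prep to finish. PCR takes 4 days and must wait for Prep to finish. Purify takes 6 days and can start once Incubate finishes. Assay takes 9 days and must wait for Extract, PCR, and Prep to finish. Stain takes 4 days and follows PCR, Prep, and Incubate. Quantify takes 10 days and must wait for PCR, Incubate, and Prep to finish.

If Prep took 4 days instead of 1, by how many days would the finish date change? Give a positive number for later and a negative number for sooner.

3

The binding path is Prep→Extract→Assay = 1+8+9 = 18; finish at 18 days.
Since Prep is critical, the +3 change carries straight to that chain (now 21 days).
No other chain overtakes it, so the finish is 21 days.
Change in finish: 21 − 18 = +3 days.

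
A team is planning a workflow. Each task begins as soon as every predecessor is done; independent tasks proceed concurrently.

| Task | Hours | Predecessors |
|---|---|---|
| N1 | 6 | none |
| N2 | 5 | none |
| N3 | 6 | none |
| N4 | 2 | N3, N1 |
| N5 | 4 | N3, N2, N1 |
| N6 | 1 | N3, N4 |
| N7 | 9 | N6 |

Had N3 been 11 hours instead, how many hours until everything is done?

Baseline: N3→N4→N6→N7 = 6+2+1+9 = 18 → 18 hours.
N3 is on the critical path; changing it to 11 makes that path 23 hours.
No other chain overtakes it, so the finish is 23 hours.

23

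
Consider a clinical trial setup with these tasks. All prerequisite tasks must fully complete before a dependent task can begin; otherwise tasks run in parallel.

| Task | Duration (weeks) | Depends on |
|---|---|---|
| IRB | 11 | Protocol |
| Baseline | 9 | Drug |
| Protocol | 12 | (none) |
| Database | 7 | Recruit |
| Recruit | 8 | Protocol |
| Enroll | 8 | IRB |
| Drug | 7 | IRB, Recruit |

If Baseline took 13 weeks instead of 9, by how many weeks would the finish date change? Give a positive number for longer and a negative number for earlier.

As given, the longest chain is Protocol→IRB→Drug→Baseline = 12+11+7+9 = 39, so the finish is 39 weeks.
Baseline lies on that path, so at 13 weeks the path becomes 43 weeks.
The critical path is still Protocol→IRB→Drug→Baseline; finish is now 43 weeks.
Change in finish: 43 − 39 = +4 weeks.

4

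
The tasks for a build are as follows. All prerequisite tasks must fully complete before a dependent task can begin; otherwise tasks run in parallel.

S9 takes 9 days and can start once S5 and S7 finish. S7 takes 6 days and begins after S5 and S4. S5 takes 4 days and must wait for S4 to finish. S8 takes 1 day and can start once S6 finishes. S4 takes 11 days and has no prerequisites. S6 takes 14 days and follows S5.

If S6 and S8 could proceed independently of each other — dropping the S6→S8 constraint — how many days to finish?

With the dependency in place, S4→S5→S6→S8 = 11+4+14+1 = 30 sets the finish at 30 days.
Without S6→S8, S8's earliest start moves from 29 to 0.
The longest chain is now S4→S5→S7→S9 = 11+4+6+9 = 30, so the project takes 30 days.

30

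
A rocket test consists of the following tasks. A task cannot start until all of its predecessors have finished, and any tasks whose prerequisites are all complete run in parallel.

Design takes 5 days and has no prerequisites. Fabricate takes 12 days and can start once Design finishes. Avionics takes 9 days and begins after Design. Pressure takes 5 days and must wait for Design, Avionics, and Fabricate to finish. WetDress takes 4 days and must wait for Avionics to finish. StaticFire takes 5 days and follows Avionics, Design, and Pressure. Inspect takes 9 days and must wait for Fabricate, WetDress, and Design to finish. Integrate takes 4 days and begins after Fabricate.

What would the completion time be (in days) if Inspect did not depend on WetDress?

Before: longest chain Design→Fabricate→Pressure→StaticFire = 5+12+5+5 = 27, finish 27.
Without WetDress→Inspect, Inspect's earliest start moves from 18 to 17.
The longest chain is now Design→Fabricate→Pressure→StaticFire = 5+12+5+5 = 27, so the rocket test takes 27 days.

27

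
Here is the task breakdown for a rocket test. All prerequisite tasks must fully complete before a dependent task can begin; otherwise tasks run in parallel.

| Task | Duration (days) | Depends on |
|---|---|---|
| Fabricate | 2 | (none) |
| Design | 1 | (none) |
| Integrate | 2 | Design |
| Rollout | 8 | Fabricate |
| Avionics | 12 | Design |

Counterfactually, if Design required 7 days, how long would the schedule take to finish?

Actual critical path: Design→Avionics = 1+12 = 13 ⇒ 13 days.
Design lies on that path, so at 7 days the path becomes 19 days.
No other chain overtakes it, so the finish is 19 days.

19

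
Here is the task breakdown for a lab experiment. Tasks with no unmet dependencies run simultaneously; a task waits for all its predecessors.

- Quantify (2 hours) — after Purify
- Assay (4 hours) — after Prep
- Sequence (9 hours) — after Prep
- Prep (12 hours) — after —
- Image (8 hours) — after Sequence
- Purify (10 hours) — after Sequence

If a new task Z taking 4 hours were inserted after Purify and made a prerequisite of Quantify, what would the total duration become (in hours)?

Originally the plan takes 33 hours.
With Z inserted, Quantify now waits for max(Purify, Z).
New critical path: Prep→Sequence→Purify→Z→Quantify = 12+9+10+4+2 = 37 ⇒ 37 hours.

37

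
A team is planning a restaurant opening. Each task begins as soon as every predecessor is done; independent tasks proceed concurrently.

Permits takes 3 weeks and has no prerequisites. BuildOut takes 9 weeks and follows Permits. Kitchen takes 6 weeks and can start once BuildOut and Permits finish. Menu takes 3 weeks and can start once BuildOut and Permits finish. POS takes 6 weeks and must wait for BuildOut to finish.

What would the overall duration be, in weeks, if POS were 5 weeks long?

18

Actual critical path: Permits→BuildOut→POS = 3+9+6 = 18 ⇒ 18 weeks.
Since POS is critical, the -1 change carries straight to that chain (now 17 weeks).
Now Permits→BuildOut→Kitchen = 3+9+6 = 18 is longest, so the finish becomes 18 weeks.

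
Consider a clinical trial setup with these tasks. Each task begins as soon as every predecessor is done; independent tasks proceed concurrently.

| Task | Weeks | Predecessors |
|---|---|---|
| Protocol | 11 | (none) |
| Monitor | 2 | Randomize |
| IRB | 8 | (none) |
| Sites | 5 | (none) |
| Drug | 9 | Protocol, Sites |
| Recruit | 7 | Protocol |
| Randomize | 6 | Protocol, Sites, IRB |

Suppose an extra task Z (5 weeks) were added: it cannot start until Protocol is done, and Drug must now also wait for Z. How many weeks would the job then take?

25

Originally the job takes 20 weeks.
With Z inserted, Drug now waits for max(Protocol, Sites, Z).
New critical path: Protocol→Z→Drug = 11+5+9 = 25 ⇒ 25 weeks.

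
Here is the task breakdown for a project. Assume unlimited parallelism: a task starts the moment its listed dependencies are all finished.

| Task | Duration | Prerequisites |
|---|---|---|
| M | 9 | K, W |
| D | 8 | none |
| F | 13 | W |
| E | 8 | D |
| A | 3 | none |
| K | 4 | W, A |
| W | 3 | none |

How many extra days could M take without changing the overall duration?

0

The longest chain is D→E = 8+8 = 16; overall finish 16 days.
Longest path through M: 16 days (earliest finish 16, latest finish 16).
Float = 16 − 16 = 0.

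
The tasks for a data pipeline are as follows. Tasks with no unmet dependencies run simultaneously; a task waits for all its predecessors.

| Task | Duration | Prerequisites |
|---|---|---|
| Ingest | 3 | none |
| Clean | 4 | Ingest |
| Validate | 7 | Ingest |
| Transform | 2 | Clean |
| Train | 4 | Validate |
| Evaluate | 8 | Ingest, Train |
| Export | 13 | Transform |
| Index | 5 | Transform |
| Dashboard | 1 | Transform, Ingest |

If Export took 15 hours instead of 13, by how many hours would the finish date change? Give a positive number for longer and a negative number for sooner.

2

Critical path before the change: Ingest→Clean→Transform→Export = 3+4+2+13 = 22 giving 22 hours.
Export lies on that path, so at 15 hours the path becomes 24 hours.
No other chain overtakes it, so the finish is 24 hours.
Change in finish: 24 − 22 = +2 hours.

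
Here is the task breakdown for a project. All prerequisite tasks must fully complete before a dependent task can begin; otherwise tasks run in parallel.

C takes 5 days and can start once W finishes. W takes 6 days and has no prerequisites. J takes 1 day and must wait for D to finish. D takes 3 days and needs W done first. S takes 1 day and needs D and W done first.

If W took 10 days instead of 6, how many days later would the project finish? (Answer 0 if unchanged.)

4

Critical path before the change: W→C = 6+5 = 11 giving 11 days.
W lies on that path, so at 10 days the path becomes 15 days.
The critical path is still W→C; finish is now 15 days.
Change in finish: 15 − 11 = +4 days.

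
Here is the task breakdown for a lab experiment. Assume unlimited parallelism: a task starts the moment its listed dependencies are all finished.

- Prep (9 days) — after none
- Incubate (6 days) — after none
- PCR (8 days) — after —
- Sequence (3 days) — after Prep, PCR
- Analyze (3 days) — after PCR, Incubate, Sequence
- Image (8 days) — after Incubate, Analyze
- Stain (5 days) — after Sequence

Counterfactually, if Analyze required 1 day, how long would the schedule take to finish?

21

The binding path is Prep→Sequence→Analyze→Image = 9+3+3+8 = 23; finish at 23 days.
Analyze is on the critical path; changing it to 1 makes that path 21 days.
The critical path is still Prep→Sequence→Analyze→Image; finish is now 21 days.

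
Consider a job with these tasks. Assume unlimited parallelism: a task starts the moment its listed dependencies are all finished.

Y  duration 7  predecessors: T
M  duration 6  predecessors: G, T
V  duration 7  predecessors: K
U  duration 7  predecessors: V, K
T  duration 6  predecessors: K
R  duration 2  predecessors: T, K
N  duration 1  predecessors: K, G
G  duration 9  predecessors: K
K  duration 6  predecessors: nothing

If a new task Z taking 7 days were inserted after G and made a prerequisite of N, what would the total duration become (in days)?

Originally the job takes 21 days.
With Z inserted, N now waits for max(K, G, Z).
New critical path: K→G→Z→N = 6+9+7+1 = 23 ⇒ 23 days.

23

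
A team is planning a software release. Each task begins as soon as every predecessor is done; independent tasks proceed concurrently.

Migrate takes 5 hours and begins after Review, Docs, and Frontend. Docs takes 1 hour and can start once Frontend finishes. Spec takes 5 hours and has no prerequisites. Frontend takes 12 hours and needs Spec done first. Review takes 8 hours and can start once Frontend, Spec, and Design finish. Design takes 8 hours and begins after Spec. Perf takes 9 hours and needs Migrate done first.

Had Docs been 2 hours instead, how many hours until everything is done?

Critical path before the change: Spec→Frontend→Review→Migrate→Perf = 5+12+8+5+9 = 39 giving 39 hours.
Docs is off the critical path — its longest chain is 32 hours, giving 7 of slack.
That remains the longest chain; total 39 hours.

39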